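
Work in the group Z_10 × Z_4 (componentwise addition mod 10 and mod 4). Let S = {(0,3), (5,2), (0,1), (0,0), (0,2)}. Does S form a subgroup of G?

No

Closure fails: (0,1) + (5,2) = (5,3) ∉ S. So S is not a subgroup.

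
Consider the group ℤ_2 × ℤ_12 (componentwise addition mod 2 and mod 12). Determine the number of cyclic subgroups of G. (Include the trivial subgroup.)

12

Each element a generates a cyclic subgroup ⟨a⟩; distinct elements may generate the same one (a cyclic group of order d has φ(d) generators).
Cyclic subgroups by order — order 1: 1; order 2: 3; order 3: 1; order 4: 2; order 6: 3; order 12: 2.
Total: 12.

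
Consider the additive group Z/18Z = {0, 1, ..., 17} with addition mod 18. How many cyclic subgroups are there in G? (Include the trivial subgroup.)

Each element a generates a cyclic subgroup ⟨a⟩; distinct elements may generate the same one (a cyclic group of order d has φ(d) generators).
Cyclic subgroups by order — order 1: 1; order 2: 1; order 3: 1; order 6: 1; order 9: 1; order 18: 1.
Total: 6.

6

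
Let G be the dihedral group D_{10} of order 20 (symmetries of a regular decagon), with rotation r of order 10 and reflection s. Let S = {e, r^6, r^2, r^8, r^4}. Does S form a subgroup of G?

|S| = 5 divides |G| = 20, consistent with Lagrange.
S contains the identity, every element's inverse is in S, and S is closed under ·: it is a subgroup.
In fact S = ⟨r^4⟩.

Yes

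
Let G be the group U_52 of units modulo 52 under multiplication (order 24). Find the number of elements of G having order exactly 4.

4

The elements of order 4 are: 5, 21, 31, 47.
That's 4.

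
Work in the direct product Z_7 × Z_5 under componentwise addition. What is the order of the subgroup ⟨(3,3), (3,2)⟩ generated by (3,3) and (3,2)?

|⟨(3,3)⟩| = 35 and |⟨(3,2)⟩| = 35, so |H| is a multiple of lcm(35, 35) = 35 and divides |G| = 35.
Closing {(3,3), (3,2)} under the group operation gives all of G, so |H| = 35.

35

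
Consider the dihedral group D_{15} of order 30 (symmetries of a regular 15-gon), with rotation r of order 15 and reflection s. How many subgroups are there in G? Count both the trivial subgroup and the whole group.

28

|G| = 30, so by Lagrange every subgroup order divides 30. Divisors: 1, 2, 3, 5, 6, 10, 15, 30.
Subgroups by order — order 1: 1; order 2: 15; order 3: 1; order 5: 1; order 6: 5; order 10: 3; order 15: 1; order 30: 1.
Total: 1 + 15 + 1 + 1 + 5 + 3 + 1 + 1 = 28.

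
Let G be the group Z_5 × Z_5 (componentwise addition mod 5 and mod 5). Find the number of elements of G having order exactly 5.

An element (a,b) has order lcm(ord(a), ord(b)); count pairs with lcm equal to 5.
Enumerating gives 24 such elements.

24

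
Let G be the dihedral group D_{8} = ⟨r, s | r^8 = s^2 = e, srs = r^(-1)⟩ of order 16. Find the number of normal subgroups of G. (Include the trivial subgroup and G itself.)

7

G has 19 subgroups. Checking conjugation-invariance by order — order 1: 1/1 normal; order 2: 1/9 normal; order 4: 1/5 normal; order 8: 3/3 normal; order 16: 1/1 normal.
Total normal subgroups: 7.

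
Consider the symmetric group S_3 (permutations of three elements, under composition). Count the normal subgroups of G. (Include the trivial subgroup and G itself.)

3

G has 6 subgroups. Checking conjugation-invariance by order — order 1: 1/1 normal; order 2: 0/3 normal; order 3: 1/1 normal; order 6: 1/1 normal.
Total normal subgroups: 3.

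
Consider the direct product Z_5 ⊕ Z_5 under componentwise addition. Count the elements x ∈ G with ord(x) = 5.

24

An element (a,b) has order lcm(ord(a), ord(b)); count pairs with lcm equal to 5.
Enumerating gives 24 such elements.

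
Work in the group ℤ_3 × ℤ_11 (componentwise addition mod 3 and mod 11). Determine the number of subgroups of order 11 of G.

1

|G| = 33 and 11 | 33, so subgroups of order 11 are possible by Lagrange.
The subgroups of order 11 are: {(0,0), (0,1), (0,2), (0,3), (0,4), (0,5), (0,6), (0,7), (0,8), (0,9), (0,10)}.
So G has 1 subgroup of order 11.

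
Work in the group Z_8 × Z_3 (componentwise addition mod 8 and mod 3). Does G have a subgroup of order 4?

4 | 24. A subgroup of order 4 is {(0,0), (2,0), (4,0), (6,0)}.

Yes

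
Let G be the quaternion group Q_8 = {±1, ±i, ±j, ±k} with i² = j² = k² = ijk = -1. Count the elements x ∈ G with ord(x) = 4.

6

The elements of order 4 are: i, -i, j, -j, k, -k.
That's 6.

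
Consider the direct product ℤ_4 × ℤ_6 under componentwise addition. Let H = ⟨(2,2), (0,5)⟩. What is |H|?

|⟨(2,2)⟩| = 6 and |⟨(0,5)⟩| = 6, so |H| is a multiple of lcm(6, 6) = 6 and divides |G| = 24.
Closing under the operation: H = {(0,0), (0,1), (0,2), (0,3), (0,4), (0,5), (2,0), (2,1), (2,2), (2,3), (2,4), (2,5)}, so |H| = 12.

12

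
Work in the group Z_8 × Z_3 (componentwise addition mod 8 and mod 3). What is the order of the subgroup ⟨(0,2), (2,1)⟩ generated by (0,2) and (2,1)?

12

|⟨(0,2)⟩| = 3 and |⟨(2,1)⟩| = 12, so |H| is a multiple of lcm(3, 12) = 12 and divides |G| = 24.
Closing under the operation: H = {(0,0), (0,1), (0,2), (2,0), (2,1), (2,2), (4,0), (4,1), (4,2), (6,0), (6,1), (6,2)}, so |H| = 12.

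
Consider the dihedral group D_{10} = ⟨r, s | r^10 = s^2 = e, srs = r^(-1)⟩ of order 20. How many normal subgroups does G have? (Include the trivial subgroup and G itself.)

7

G has 22 subgroups. Checking conjugation-invariance by order — order 1: 1/1 normal; order 2: 1/11 normal; order 4: 0/5 normal; order 5: 1/1 normal; order 10: 3/3 normal; order 20: 1/1 normal.
Total normal subgroups: 7.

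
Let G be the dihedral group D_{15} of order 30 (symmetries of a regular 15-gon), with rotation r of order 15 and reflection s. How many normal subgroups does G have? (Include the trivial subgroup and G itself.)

5

G has 28 subgroups. Checking conjugation-invariance by order — order 1: 1/1 normal; order 2: 0/15 normal; order 3: 1/1 normal; order 5: 1/1 normal; order 6: 0/5 normal; order 10: 0/3 normal; order 15: 1/1 normal; order 30: 1/1 normal.
Total normal subgroups: 5.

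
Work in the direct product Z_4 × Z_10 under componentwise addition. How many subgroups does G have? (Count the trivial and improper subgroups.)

|G| = 40, so by Lagrange every subgroup order divides 40. Divisors: 1, 2, 4, 5, 8, 10, 20, 40.
Subgroups by order — order 1: 1; order 2: 3; order 4: 3; order 5: 1; order 8: 1; order 10: 3; order 20: 3; order 40: 1.
Total: 1 + 3 + 3 + 1 + 1 + 3 + 3 + 1 = 16.

16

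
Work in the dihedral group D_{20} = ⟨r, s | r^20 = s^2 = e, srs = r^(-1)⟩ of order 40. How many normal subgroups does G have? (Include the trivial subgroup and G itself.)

9

G has 48 subgroups. Checking conjugation-invariance by order — order 1: 1/1 normal; order 2: 1/21 normal; order 4: 1/11 normal; order 5: 1/1 normal; order 8: 0/5 normal; order 10: 1/5 normal; order 20: 3/3 normal; order 40: 1/1 normal.
Total normal subgroups: 9.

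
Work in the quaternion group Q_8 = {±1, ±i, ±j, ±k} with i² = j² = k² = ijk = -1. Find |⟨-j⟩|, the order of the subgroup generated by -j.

4

Computing powers of -j: the smallest k with (-j)^k = e is k = 4.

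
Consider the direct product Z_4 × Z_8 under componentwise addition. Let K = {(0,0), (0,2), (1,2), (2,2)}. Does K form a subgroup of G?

(0,2) ∈ K but its inverse (0,6) ∉ K, so K is not a subgroup.

No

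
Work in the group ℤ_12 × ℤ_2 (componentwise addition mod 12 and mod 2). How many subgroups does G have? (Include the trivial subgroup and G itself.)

|G| = 24, so by Lagrange every subgroup order divides 24. Divisors: 1, 2, 3, 4, 6, 8, 12, 24.
Subgroups by order — order 1: 1; order 2: 3; order 3: 1; order 4: 3; order 6: 3; order 8: 1; order 12: 3; order 24: 1.
Total: 1 + 3 + 1 + 3 + 3 + 1 + 3 + 1 = 16.

16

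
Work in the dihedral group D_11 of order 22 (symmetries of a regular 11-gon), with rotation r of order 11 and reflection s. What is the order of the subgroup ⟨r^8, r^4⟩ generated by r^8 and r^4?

|⟨r^8⟩| = 11 and |⟨r^4⟩| = 11, so |H| is a multiple of lcm(11, 11) = 11 and divides |G| = 22.
Closing under the operation: H = {e, r, r^2, r^3, r^4, r^5, r^6, r^7, r^8, r^9, r^10}, so |H| = 11.

11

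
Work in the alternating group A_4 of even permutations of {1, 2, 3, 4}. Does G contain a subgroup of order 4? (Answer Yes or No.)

4 | 12. A subgroup of order 4 is {e, (1 2)(3 4), (1 3)(2 4), (1 4)(2 3)}.

Yes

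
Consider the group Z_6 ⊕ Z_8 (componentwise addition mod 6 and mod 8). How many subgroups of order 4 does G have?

|G| = 48 and 4 | 48, so subgroups of order 4 are possible by Lagrange.
The subgroups of order 4 are: {(0,0), (0,2), (0,4), (0,6)}; {(0,0), (0,4), (3,0), (3,4)}; {(0,0), (0,4), (3,2), (3,6)}.
So G has 3 subgroups of order 4.

3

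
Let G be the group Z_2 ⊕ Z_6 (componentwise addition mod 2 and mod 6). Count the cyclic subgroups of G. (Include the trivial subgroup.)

8

Group the elements of G by the cyclic subgroup they generate; each cyclic subgroup of order d accounts for φ(d) elements.
Cyclic subgroups by order — order 1: 1; order 2: 3; order 3: 1; order 6: 3.
Total: 8.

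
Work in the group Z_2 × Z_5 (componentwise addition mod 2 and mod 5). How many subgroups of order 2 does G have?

1

|G| = 10 and 2 | 10, so subgroups of order 2 are possible by Lagrange.
The subgroups of order 2 are: {(0,0), (1,0)}.
So G has 1 subgroup of order 2.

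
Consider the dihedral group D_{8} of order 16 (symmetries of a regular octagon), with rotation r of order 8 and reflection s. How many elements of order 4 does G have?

The elements of order 4 are: r^2, r^6.
That's 2.

2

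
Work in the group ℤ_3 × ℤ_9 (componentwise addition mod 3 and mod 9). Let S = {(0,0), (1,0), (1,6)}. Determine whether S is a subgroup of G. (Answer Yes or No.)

(1,0) ∈ S but its inverse (2,0) ∉ S, so S is not a subgroup.

No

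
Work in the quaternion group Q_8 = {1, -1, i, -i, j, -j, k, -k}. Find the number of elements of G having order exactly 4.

The elements of order 4 are: i, -i, j, -j, k, -k.
That's 6.

6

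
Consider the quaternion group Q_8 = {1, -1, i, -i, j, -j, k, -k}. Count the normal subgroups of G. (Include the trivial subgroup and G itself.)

6

G has 6 subgroups. Checking conjugation-invariance by order — order 1: 1/1 normal; order 2: 1/1 normal; order 4: 3/3 normal; order 8: 1/1 normal.
Total normal subgroups: 6.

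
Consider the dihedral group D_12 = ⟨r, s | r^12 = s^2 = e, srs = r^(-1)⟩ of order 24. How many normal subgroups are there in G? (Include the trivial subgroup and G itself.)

9

G has 34 subgroups. Checking conjugation-invariance by order — order 1: 1/1 normal; order 2: 1/13 normal; order 3: 1/1 normal; order 4: 1/7 normal; order 6: 1/5 normal; order 8: 0/3 normal; order 12: 3/3 normal; order 24: 1/1 normal.
Total normal subgroups: 9.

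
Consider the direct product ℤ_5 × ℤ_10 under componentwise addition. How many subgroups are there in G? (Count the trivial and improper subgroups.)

|G| = 50, so by Lagrange every subgroup order divides 50. Divisors: 1, 2, 5, 10, 25, 50.
Subgroups by order — order 1: 1; order 2: 1; order 5: 6; order 10: 6; order 25: 1; order 50: 1.
Total: 1 + 1 + 6 + 6 + 1 + 1 = 16.

16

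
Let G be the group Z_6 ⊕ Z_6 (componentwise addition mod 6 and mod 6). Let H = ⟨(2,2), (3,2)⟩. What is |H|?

18

|⟨(2,2)⟩| = 3 and |⟨(3,2)⟩| = 6, so |H| is a multiple of lcm(3, 6) = 6 and divides |G| = 36.
Closing under the operation: H = {(0,0), (0,2), (0,4), (1,0), (1,2), (1,4), (2,0), (2,2), (2,4), (3,0), (3,2), (3,4), (4,0), (4,2), (4,4), (5,0), (5,2), (5,4)}, so |H| = 18.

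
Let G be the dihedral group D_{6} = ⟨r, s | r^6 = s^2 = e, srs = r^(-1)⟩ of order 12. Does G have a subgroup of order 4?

4 | 12. A subgroup of order 4 is {e, r^3, r^2s, r^5s}.

Yes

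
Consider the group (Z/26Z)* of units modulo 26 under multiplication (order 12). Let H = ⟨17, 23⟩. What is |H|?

6

|⟨17⟩| = 6 and |⟨23⟩| = 6, so |H| is a multiple of lcm(6, 6) = 6 and divides |G| = 12.
Closing under the operation: H = {1, 3, 9, 17, 23, 25}, so |H| = 6.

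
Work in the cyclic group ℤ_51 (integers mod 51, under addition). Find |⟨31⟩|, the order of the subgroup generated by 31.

In ℤ_51, the order of an element a is n/gcd(a, n).
gcd(31, 51) = 1, so |⟨31⟩| = 51/1 = 51.

51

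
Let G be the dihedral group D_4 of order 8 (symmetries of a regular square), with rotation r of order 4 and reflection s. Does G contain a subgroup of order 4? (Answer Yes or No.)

Yes

4 | 8. A subgroup of order 4 is {e, r, r^2, r^3}.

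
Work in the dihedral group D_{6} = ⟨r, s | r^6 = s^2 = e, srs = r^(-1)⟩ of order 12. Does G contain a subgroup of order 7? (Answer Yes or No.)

No

7 does not divide |G| = 12, so by Lagrange no subgroup of order 7 exists.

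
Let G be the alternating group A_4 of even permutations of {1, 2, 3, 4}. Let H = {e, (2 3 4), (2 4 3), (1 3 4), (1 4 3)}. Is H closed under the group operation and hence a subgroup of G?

No

|H| = 5 does not divide |G| = 12, so by Lagrange H is not a subgroup.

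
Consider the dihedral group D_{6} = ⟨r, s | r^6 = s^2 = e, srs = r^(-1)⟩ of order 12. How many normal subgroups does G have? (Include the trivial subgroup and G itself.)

G has 16 subgroups. Checking conjugation-invariance by order — order 1: 1/1 normal; order 2: 1/7 normal; order 3: 1/1 normal; order 4: 0/3 normal; order 6: 3/3 normal; order 12: 1/1 normal.
Total normal subgroups: 7.

7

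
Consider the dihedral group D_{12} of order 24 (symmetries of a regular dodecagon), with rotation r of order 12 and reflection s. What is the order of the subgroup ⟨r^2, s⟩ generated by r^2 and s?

12

|⟨r^2⟩| = 6 and |⟨s⟩| = 2, so |H| is a multiple of lcm(6, 2) = 6 and divides |G| = 24.
Closing under the operation: H = {e, r^2, r^4, r^6, r^8, r^10, s, r^2s, r^4s, r^6s, r^8s, r^10s}, so |H| = 12.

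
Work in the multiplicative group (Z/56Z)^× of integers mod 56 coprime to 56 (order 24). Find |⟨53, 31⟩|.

12

|⟨53⟩| = 6 and |⟨31⟩| = 6, so |H| is a multiple of lcm(6, 6) = 6 and divides |G| = 24.
Closing under the operation: H = {1, 3, 9, 19, 25, 27, 29, 31, 37, 47, 53, 55}, so |H| = 12.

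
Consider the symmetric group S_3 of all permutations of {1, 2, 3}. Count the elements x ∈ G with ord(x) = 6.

0

No element of G has order 6 (even though 6 | 6).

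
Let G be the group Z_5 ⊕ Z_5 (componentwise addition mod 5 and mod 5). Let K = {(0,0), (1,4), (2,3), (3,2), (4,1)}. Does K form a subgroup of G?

|K| = 5 divides |G| = 25, consistent with Lagrange.
K contains the identity, every element's inverse is in K, and K is closed under +: it is a subgroup.
In fact K = ⟨(2,3)⟩.

Yes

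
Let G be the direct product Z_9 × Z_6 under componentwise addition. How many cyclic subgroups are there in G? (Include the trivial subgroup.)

Group the elements of G by the cyclic subgroup they generate; each cyclic subgroup of order d accounts for φ(d) elements.
Cyclic subgroups by order — order 1: 1; order 2: 1; order 3: 4; order 6: 4; order 9: 3; order 18: 3.
Total: 16.

16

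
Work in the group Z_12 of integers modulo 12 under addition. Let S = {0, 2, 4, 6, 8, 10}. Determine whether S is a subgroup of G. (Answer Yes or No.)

|S| = 6 divides |G| = 12, consistent with Lagrange.
S contains the identity, every element's inverse is in S, and S is closed under +: it is a subgroup.
In fact S = ⟨2⟩.

Yes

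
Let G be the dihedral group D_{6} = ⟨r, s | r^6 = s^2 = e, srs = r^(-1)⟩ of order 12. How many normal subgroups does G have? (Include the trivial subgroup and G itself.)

7

G has 16 subgroups. Checking conjugation-invariance by order — order 1: 1/1 normal; order 2: 1/7 normal; order 3: 1/1 normal; order 4: 0/3 normal; order 6: 3/3 normal; order 12: 1/1 normal.
Total normal subgroups: 7.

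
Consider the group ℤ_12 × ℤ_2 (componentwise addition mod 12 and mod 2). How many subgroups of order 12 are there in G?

3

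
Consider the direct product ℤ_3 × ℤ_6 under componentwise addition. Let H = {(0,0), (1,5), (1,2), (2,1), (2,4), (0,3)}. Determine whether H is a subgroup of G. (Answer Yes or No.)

|H| = 6 divides |G| = 18, consistent with Lagrange.
H contains the identity, every element's inverse is in H, and H is closed under +: it is a subgroup.
In fact H = ⟨(2,1)⟩.

Yes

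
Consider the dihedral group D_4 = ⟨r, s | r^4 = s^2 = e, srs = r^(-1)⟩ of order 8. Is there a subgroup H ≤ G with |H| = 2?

Yes

2 | 8. A subgroup of order 2 is {e, r^2}.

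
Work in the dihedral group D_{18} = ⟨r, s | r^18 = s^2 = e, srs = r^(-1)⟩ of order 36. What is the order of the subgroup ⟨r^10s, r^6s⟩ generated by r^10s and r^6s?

|⟨r^10s⟩| = 2 and |⟨r^6s⟩| = 2, so |H| is a multiple of lcm(2, 2) = 2 and divides |G| = 36.
Closing under the operation: H = {e, r^2, r^4, r^6, r^8, r^10, r^12, r^14, r^16, s, r^2s, r^4s, r^6s, r^8s, r^10s, r^12s, r^14s, r^16s}, so |H| = 18.

18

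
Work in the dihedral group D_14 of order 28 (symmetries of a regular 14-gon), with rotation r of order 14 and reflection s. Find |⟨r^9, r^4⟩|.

|⟨r^9⟩| = 14 and |⟨r^4⟩| = 7, so |H| is a multiple of lcm(14, 7) = 14 and divides |G| = 28.
Closing under the operation: H = {e, r, r^2, r^3, r^4, r^5, r^6, r^7, r^8, r^9, r^10, r^11, r^12, r^13}, so |H| = 14.

14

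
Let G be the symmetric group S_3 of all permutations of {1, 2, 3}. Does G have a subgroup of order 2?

2 | 6. A subgroup of order 2 is {e, (1 2)}.

Yes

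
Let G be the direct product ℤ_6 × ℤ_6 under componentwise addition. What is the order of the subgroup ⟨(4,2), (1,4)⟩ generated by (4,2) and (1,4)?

|⟨(4,2)⟩| = 3 and |⟨(1,4)⟩| = 6, so |H| is a multiple of lcm(3, 6) = 6 and divides |G| = 36.
Closing under the operation: H = {(0,0), (0,2), (0,4), (1,0), (1,2), (1,4), (2,0), (2,2), (2,4), (3,0), (3,2), (3,4), (4,0), (4,2), (4,4), (5,0), (5,2), (5,4)}, so |H| = 18.

18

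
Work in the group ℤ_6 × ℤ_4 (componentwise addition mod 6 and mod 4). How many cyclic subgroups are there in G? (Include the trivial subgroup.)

Group the elements of G by the cyclic subgroup they generate; each cyclic subgroup of order d accounts for φ(d) elements.
Cyclic subgroups by order — order 1: 1; order 2: 3; order 3: 1; order 4: 2; order 6: 3; order 12: 2.
Total: 12.

12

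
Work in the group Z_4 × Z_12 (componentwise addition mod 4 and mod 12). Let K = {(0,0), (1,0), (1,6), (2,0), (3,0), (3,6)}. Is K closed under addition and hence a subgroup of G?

No

Closure fails: (3,0) + (3,6) = (2,6) ∉ K. So K is not a subgroup.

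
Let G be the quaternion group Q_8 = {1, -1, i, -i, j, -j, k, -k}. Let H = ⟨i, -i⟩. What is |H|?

4

|⟨i⟩| = 4 and |⟨-i⟩| = 4, so |H| is a multiple of lcm(4, 4) = 4 and divides |G| = 8.
Closing under the operation: H = {1, -1, i, -i}, so |H| = 4.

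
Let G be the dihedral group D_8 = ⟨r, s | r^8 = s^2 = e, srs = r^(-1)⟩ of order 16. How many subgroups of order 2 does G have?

|G| = 16 and 2 | 16, so subgroups of order 2 are possible by Lagrange.
The subgroups of order 2 are: {e, r^2s}; {e, r^3s}; {e, r^4}; {e, r^4s}; … (9 in all).
So G has 9 subgroups of order 2.

9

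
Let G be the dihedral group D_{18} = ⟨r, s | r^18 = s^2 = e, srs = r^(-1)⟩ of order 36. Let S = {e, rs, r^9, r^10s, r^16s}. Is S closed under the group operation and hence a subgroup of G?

|S| = 5 does not divide |G| = 36, so by Lagrange S is not a subgroup.

No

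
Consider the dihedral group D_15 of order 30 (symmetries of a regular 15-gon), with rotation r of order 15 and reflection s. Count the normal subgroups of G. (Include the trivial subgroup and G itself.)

G has 28 subgroups. Checking conjugation-invariance by order — order 1: 1/1 normal; order 2: 0/15 normal; order 3: 1/1 normal; order 5: 1/1 normal; order 6: 0/5 normal; order 10: 0/3 normal; order 15: 1/1 normal; order 30: 1/1 normal.
Total normal subgroups: 5.

5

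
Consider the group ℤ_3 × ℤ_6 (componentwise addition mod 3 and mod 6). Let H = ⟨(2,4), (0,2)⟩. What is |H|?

|⟨(2,4)⟩| = 3 and |⟨(0,2)⟩| = 3, so |H| is a multiple of lcm(3, 3) = 3 and divides |G| = 18.
Closing under the operation: H = {(0,0), (0,2), (0,4), (1,0), (1,2), (1,4), (2,0), (2,2), (2,4)}, so |H| = 9.

9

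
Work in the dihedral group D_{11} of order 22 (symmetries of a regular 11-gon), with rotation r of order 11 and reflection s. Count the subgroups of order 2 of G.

11

|G| = 22 and 2 | 22, so subgroups of order 2 are possible by Lagrange.
The subgroups of order 2 are: {e, r^10s}; {e, r^2s}; {e, r^3s}; {e, r^4s}; … (11 in all).
So G has 11 subgroups of order 2.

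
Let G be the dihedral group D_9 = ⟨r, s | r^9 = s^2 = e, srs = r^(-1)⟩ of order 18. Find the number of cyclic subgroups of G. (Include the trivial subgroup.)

12

Group the elements of G by the cyclic subgroup they generate; each cyclic subgroup of order d accounts for φ(d) elements.
Cyclic subgroups by order — order 1: 1; order 2: 9; order 3: 1; order 9: 1.
Total: 12.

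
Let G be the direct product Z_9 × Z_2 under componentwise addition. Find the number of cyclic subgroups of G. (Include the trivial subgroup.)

6

A cyclic subgroup of order d is generated by each of its φ(d) elements of order d, so the cyclic subgroups of order d number (#elements of order d)/φ(d).
Cyclic subgroups by order — order 1: 1; order 2: 1; order 3: 1; order 6: 1; order 9: 1; order 18: 1.
Total: 6.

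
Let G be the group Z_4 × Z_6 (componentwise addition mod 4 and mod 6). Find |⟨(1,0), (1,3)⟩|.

|⟨(1,0)⟩| = 4 and |⟨(1,3)⟩| = 4, so |H| is a multiple of lcm(4, 4) = 4 and divides |G| = 24.
Closing under the operation: H = {(0,0), (0,3), (1,0), (1,3), (2,0), (2,3), (3,0), (3,3)}, so |H| = 8.

8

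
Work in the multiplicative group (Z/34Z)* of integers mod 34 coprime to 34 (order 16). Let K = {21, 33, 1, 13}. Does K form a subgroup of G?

Yes

|K| = 4 divides |G| = 16, consistent with Lagrange.
K contains the identity, every element's inverse is in K, and K is closed under ·: it is a subgroup.
In fact K = ⟨21⟩.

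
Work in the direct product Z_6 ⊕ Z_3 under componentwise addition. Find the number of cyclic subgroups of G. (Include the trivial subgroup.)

Each element a generates a cyclic subgroup ⟨a⟩; distinct elements may generate the same one (a cyclic group of order d has φ(d) generators).
Cyclic subgroups by order — order 1: 1; order 2: 1; order 3: 4; order 6: 4.
Total: 10.

10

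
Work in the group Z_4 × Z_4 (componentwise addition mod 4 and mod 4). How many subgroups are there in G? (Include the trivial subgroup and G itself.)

15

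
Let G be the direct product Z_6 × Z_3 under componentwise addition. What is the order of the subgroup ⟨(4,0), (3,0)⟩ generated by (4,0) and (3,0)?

|⟨(4,0)⟩| = 3 and |⟨(3,0)⟩| = 2, so |H| is a multiple of lcm(3, 2) = 6 and divides |G| = 18.
Closing under the operation: H = {(0,0), (1,0), (2,0), (3,0), (4,0), (5,0)}, so |H| = 6.

6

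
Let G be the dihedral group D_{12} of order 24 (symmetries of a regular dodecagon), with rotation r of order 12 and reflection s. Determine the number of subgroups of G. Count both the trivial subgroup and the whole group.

34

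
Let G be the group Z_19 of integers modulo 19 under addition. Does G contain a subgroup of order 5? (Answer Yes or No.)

5 does not divide |G| = 19, so by Lagrange no subgroup of order 5 exists.

No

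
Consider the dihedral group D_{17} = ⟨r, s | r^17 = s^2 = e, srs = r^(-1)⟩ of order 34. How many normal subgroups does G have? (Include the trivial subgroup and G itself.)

3

G has 20 subgroups. Checking conjugation-invariance by order — order 1: 1/1 normal; order 2: 0/17 normal; order 17: 1/1 normal; order 34: 1/1 normal.
Total normal subgroups: 3.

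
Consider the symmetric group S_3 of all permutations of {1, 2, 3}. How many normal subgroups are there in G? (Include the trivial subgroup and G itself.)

3

G has 6 subgroups. Checking conjugation-invariance by order — order 1: 1/1 normal; order 2: 0/3 normal; order 3: 1/1 normal; order 6: 1/1 normal.
Total normal subgroups: 3.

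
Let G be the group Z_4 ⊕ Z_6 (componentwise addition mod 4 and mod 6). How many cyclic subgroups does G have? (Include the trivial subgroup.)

A cyclic subgroup of order d is generated by each of its φ(d) elements of order d, so the cyclic subgroups of order d number (#elements of order d)/φ(d).
Cyclic subgroups by order — order 1: 1; order 2: 3; order 3: 1; order 4: 2; order 6: 3; order 12: 2.
Total: 12.

12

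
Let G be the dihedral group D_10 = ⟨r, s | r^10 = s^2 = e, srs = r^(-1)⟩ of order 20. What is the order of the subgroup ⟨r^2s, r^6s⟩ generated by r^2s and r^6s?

10

|⟨r^2s⟩| = 2 and |⟨r^6s⟩| = 2, so |H| is a multiple of lcm(2, 2) = 2 and divides |G| = 20.
Closing under the operation: H = {e, r^2, r^4, r^6, r^8, s, r^2s, r^4s, r^6s, r^8s}, so |H| = 10.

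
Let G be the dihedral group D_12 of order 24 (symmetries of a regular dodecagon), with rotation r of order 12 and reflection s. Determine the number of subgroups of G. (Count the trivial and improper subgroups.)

34

|G| = 24, so by Lagrange every subgroup order divides 24. Divisors: 1, 2, 3, 4, 6, 8, 12, 24.
Subgroups by order — order 1: 1; order 2: 13; order 3: 1; order 4: 7; order 6: 5; order 8: 3; order 12: 3; order 24: 1.
Total: 1 + 13 + 1 + 7 + 5 + 3 + 3 + 1 = 34.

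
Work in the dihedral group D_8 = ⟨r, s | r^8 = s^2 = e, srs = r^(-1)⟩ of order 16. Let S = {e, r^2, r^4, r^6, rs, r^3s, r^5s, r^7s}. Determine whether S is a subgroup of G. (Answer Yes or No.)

|S| = 8 divides |G| = 16, consistent with Lagrange.
S contains the identity, every element's inverse is in S, and S is closed under ·: it is a subgroup.

Yes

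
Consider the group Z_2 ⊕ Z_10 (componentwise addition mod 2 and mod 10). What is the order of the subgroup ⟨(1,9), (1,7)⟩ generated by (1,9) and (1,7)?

|⟨(1,9)⟩| = 10 and |⟨(1,7)⟩| = 10, so |H| is a multiple of lcm(10, 10) = 10 and divides |G| = 20.
Closing under the operation: H = {(0,0), (0,2), (0,4), (0,6), (0,8), (1,1), (1,3), (1,5), (1,7), (1,9)}, so |H| = 10.

10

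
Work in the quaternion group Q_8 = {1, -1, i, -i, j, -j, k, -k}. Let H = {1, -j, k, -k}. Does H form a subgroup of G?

-j ∈ H but its inverse j ∉ H, so H is not a subgroup.

No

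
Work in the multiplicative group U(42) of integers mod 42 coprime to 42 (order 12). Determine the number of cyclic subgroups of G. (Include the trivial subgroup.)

A cyclic subgroup of order d is generated by each of its φ(d) elements of order d, so the cyclic subgroups of order d number (#elements of order d)/φ(d).
Cyclic subgroups by order — order 1: 1; order 2: 3; order 3: 1; order 6: 3.
Total: 8.

8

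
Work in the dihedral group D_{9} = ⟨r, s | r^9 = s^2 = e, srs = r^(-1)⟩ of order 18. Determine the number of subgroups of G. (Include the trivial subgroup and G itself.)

16

|G| = 18, so by Lagrange every subgroup order divides 18. Divisors: 1, 2, 3, 6, 9, 18.
Subgroups by order — order 1: 1; order 2: 9; order 3: 1; order 6: 3; order 9: 1; order 18: 1.
Total: 1 + 9 + 1 + 3 + 1 + 1 = 16.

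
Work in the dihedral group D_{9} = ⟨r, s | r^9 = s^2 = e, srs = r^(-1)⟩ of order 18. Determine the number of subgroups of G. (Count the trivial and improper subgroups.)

16

|G| = 18, so by Lagrange every subgroup order divides 18. Divisors: 1, 2, 3, 6, 9, 18.
Subgroups by order — order 1: 1; order 2: 9; order 3: 1; order 6: 3; order 9: 1; order 18: 1.
Total: 1 + 9 + 1 + 3 + 1 + 1 = 16.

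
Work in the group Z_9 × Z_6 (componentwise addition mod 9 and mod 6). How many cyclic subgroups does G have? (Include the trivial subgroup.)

16

Each element a generates a cyclic subgroup ⟨a⟩; distinct elements may generate the same one (a cyclic group of order d has φ(d) generators).
Cyclic subgroups by order — order 1: 1; order 2: 1; order 3: 4; order 6: 4; order 9: 3; order 18: 3.
Total: 16.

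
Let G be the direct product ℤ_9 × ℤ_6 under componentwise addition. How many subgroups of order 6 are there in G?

4

|G| = 54 and 6 | 54, so subgroups of order 6 are possible by Lagrange.
The subgroups of order 6 are: {(0,0), (0,1), (0,2), (0,3), (0,4), (0,5)}; {(0,0), (0,3), (3,0), (3,3), (6,0), (6,3)}; {(0,0), (0,3), (3,1), (3,4), (6,2), (6,5)}; {(0,0), (0,3), (3,2), (3,5), (6,1), (6,4)}.
So G has 4 subgroups of order 6.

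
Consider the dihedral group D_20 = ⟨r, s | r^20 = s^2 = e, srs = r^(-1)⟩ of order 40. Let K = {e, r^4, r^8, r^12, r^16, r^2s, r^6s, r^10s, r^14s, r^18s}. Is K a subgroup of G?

Yes

|K| = 10 divides |G| = 40, consistent with Lagrange.
K contains the identity, every element's inverse is in K, and K is closed under ·: it is a subgroup.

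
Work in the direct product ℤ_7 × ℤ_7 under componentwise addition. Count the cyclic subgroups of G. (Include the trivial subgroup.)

9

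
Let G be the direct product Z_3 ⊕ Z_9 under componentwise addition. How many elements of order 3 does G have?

8

An element (a,b) has order lcm(ord(a), ord(b)); count pairs with lcm equal to 3.
Enumerating gives 8 such elements.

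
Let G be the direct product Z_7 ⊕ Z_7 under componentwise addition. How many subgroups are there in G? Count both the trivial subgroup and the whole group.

|G| = 49, so by Lagrange every subgroup order divides 49. Divisors: 1, 7, 49.
Subgroups by order — order 1: 1; order 7: 8; order 49: 1.
Total: 1 + 8 + 1 = 10.

10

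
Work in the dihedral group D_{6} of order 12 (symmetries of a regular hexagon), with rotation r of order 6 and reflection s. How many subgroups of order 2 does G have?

|G| = 12 and 2 | 12, so subgroups of order 2 are possible by Lagrange.
The subgroups of order 2 are: {e, r^2s}; {e, r^3}; {e, r^3s}; {e, r^4s}; … (7 in all).
So G has 7 subgroups of order 2.

7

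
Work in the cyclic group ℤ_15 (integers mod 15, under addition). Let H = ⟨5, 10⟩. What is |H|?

|⟨5⟩| = 3 and |⟨10⟩| = 3, so |H| is a multiple of lcm(3, 3) = 3 and divides |G| = 15.
Closing under the operation: H = {0, 5, 10}, so |H| = 3.

3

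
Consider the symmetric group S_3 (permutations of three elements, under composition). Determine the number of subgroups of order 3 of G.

|G| = 6 and 3 | 6, so subgroups of order 3 are possible by Lagrange.
The subgroups of order 3 are: {e, (1 2 3), (1 3 2)}.
So G has 1 subgroup of order 3.

1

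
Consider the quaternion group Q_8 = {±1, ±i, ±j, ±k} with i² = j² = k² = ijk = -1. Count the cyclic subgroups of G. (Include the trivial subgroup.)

5

Each element a generates a cyclic subgroup ⟨a⟩; distinct elements may generate the same one (a cyclic group of order d has φ(d) generators).
Cyclic subgroups by order — order 1: 1; order 2: 1; order 4: 3.
Total: 5.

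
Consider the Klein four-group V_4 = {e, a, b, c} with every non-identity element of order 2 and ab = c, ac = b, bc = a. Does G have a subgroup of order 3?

No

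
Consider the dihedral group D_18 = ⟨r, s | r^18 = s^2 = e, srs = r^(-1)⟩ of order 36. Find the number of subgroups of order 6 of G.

7

|G| = 36 and 6 | 36, so subgroups of order 6 are possible by Lagrange.
The subgroups of order 6 are: {e, r^6, r^12, r^4s, r^10s, r^16s}; {e, r^6, r^12, r^5s, r^11s, r^17s}; {e, r^6, r^12, s, r^6s, r^12s}; {e, r^6, r^12, rs, r^7s, r^13s}; … (7 in all).
So G has 7 subgroups of order 6.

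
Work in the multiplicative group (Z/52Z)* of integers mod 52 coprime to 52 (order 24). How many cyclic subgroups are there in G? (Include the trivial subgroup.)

12

Each element a generates a cyclic subgroup ⟨a⟩; distinct elements may generate the same one (a cyclic group of order d has φ(d) generators).
Cyclic subgroups by order — order 1: 1; order 2: 3; order 3: 1; order 4: 2; order 6: 3; order 12: 2.
Total: 12.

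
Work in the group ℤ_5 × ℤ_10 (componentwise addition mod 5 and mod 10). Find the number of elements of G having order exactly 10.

An element (a,b) has order lcm(ord(a), ord(b)); count pairs with lcm equal to 10.
Enumerating gives 24 such elements.

24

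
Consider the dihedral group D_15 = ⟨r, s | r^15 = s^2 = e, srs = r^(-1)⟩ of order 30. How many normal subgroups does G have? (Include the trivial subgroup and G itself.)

5

G has 28 subgroups. Checking conjugation-invariance by order — order 1: 1/1 normal; order 2: 0/15 normal; order 3: 1/1 normal; order 5: 1/1 normal; order 6: 0/5 normal; order 10: 0/3 normal; order 15: 1/1 normal; order 30: 1/1 normal.
Total normal subgroups: 5.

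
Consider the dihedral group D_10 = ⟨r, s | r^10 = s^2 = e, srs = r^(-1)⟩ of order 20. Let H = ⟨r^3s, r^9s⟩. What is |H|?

|⟨r^3s⟩| = 2 and |⟨r^9s⟩| = 2, so |H| is a multiple of lcm(2, 2) = 2 and divides |G| = 20.
Closing under the operation: H = {e, r^2, r^4, r^6, r^8, rs, r^3s, r^5s, r^7s, r^9s}, so |H| = 10.

10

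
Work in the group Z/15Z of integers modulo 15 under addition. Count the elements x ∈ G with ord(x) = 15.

In a cyclic group of order 15, the number of elements of order d (for d | 15) is φ(d).
φ(15) = 8.

8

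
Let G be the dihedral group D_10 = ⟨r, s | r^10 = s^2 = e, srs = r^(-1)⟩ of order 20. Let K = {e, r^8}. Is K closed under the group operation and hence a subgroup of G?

r^8 ∈ K but its inverse r^2 ∉ K, so K is not a subgroup.

No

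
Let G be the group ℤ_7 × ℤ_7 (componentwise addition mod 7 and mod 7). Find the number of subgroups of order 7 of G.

8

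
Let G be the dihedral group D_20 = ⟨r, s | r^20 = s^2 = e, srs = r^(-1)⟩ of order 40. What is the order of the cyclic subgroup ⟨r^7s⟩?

Computing powers of r^7s: the smallest k with (r^7s)^k = e is k = 2.

2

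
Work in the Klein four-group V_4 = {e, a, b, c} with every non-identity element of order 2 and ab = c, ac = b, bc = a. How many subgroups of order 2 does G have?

|G| = 4 and 2 | 4, so subgroups of order 2 are possible by Lagrange.
The subgroups of order 2 are: {e, a}; {e, b}; {e, c}.
So G has 3 subgroups of order 2.

3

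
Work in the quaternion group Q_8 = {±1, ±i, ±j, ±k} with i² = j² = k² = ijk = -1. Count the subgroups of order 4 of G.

3

|G| = 8 and 4 | 8, so subgroups of order 4 are possible by Lagrange.
The subgroups of order 4 are: {1, -1, i, -i}; {1, -1, j, -j}; {1, -1, k, -k}.
So G has 3 subgroups of order 4.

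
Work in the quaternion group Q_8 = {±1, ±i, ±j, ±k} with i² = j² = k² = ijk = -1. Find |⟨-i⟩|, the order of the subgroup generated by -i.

Computing powers of -i: the smallest k with (-i)^k = e is k = 4.

4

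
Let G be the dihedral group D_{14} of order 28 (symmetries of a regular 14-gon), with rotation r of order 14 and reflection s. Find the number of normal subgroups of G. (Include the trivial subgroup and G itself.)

7

G has 28 subgroups. Checking conjugation-invariance by order — order 1: 1/1 normal; order 2: 1/15 normal; order 4: 0/7 normal; order 7: 1/1 normal; order 14: 3/3 normal; order 28: 1/1 normal.
Total normal subgroups: 7.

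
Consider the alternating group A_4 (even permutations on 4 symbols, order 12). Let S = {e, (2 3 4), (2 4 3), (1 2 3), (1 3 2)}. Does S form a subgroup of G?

No

|S| = 5 does not divide |G| = 12, so by Lagrange S is not a subgroup.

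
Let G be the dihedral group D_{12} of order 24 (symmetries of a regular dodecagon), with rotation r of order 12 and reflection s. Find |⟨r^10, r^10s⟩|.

12

|⟨r^10⟩| = 6 and |⟨r^10s⟩| = 2, so |H| is a multiple of lcm(6, 2) = 6 and divides |G| = 24.
Closing under the operation: H = {e, r^2, r^4, r^6, r^8, r^10, s, r^2s, r^4s, r^6s, r^8s, r^10s}, so |H| = 12.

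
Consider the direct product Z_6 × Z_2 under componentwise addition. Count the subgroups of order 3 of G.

1

|G| = 12 and 3 | 12, so subgroups of order 3 are possible by Lagrange.
The subgroups of order 3 are: {(0,0), (2,0), (4,0)}.
So G has 1 subgroup of order 3.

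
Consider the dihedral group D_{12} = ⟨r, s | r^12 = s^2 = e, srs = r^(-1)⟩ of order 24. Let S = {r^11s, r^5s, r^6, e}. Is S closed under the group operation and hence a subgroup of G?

Yes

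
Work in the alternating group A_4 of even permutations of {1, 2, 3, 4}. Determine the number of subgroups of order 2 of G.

3

|G| = 12 and 2 | 12, so subgroups of order 2 are possible by Lagrange.
The subgroups of order 2 are: {e, (1 2)(3 4)}; {e, (1 3)(2 4)}; {e, (1 4)(2 3)}.
So G has 3 subgroups of order 2.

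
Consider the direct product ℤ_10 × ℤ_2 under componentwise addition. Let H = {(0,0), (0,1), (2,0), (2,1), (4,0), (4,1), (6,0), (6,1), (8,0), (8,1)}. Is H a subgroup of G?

|H| = 10 divides |G| = 20, consistent with Lagrange.
H contains the identity, every element's inverse is in H, and H is closed under +: it is a subgroup.
In fact H = ⟨(2,1)⟩.

Yes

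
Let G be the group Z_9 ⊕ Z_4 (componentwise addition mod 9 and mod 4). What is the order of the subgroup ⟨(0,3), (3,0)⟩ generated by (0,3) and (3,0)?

12

|⟨(0,3)⟩| = 4 and |⟨(3,0)⟩| = 3, so |H| is a multiple of lcm(4, 3) = 12 and divides |G| = 36.
Closing under the operation: H = {(0,0), (0,1), (0,2), (0,3), (3,0), (3,1), (3,2), (3,3), (6,0), (6,1), (6,2), (6,3)}, so |H| = 12.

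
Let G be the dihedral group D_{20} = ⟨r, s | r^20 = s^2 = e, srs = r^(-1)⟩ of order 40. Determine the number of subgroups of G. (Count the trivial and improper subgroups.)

|G| = 40, so by Lagrange every subgroup order divides 40. Divisors: 1, 2, 4, 5, 8, 10, 20, 40.
Subgroups by order — order 1: 1; order 2: 21; order 4: 11; order 5: 1; order 8: 5; order 10: 5; order 20: 3; order 40: 1.
Total: 1 + 21 + 11 + 1 + 5 + 5 + 3 + 1 = 48.

48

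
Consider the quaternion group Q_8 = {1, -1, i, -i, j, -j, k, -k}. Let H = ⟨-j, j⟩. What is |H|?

4

|⟨-j⟩| = 4 and |⟨j⟩| = 4, so |H| is a multiple of lcm(4, 4) = 4 and divides |G| = 8.
Closing under the operation: H = {1, -1, j, -j}, so |H| = 4.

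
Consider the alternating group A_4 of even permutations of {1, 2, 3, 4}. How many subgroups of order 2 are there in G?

3

|G| = 12 and 2 | 12, so subgroups of order 2 are possible by Lagrange.
The subgroups of order 2 are: {e, (1 2)(3 4)}; {e, (1 3)(2 4)}; {e, (1 4)(2 3)}.
So G has 3 subgroups of order 2.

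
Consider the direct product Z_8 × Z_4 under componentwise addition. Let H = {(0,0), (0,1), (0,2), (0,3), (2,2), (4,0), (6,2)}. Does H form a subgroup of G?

|H| = 7 does not divide |G| = 32, so by Lagrange H is not a subgroup.

No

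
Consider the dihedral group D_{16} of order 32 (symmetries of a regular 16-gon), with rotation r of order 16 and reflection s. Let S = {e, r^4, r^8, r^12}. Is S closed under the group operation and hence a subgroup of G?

|S| = 4 divides |G| = 32, consistent with Lagrange.
S contains the identity, every element's inverse is in S, and S is closed under ·: it is a subgroup.
In fact S = ⟨r^12⟩.

Yes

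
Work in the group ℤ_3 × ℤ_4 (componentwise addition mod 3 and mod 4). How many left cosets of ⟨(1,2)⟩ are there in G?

2

|⟨(1,2)⟩| = 6 and |G| = 12.
By Lagrange, [G : H] = |G|/|H| = 12/6 = 2.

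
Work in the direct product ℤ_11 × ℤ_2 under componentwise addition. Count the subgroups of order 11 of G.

|G| = 22 and 11 | 22, so subgroups of order 11 are possible by Lagrange.
The subgroups of order 11 are: {(0,0), (1,0), (2,0), (3,0), (4,0), (5,0), (6,0), (7,0), (8,0), (9,0), (10,0)}.
So G has 1 subgroup of order 11.

1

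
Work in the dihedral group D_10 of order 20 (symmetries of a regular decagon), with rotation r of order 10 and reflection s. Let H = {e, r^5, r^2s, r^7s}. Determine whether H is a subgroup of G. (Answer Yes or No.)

|H| = 4 divides |G| = 20, consistent with Lagrange.
H contains the identity, every element's inverse is in H, and H is closed under ·: it is a subgroup.

Yes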